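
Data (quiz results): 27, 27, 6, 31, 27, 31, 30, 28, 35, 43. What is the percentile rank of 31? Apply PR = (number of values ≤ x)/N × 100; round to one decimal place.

80.0

N = 10.
Strictly below 31: 6. Equal to 31: 2.
PR = 8/10 × 100 = 80.0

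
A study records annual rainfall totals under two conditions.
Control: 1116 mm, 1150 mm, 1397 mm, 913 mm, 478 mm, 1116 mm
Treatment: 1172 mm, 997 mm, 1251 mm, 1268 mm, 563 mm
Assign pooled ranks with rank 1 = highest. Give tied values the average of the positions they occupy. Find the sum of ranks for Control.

39

Sorted (descending): 1397, 1268, 1251, 1172, 1150, 1116, 1116, 997, 913, 563, 478
The 2 values of 1116 occupy positions 6–7 → average rank (6+7)/2 = 6.5.
Control values → pooled ranks: 1116→6.5, 1150→5, 1397→1, 913→9, 478→11, 1116→6.5
Rank sum = 6.5 + 5 + 1 + 9 + 11 + 6.5 = 39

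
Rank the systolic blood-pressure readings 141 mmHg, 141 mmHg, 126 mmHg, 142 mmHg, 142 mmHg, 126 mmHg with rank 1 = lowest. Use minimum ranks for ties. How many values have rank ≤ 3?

Sorted (ascending): 126, 126, 141, 141, 142, 142
The 2 values of 126 occupy positions 1–2 → each gets rank 1.
The 2 values of 141 occupy positions 3–4 → each gets rank 3.
The 2 values of 142 occupy positions 5–6 → each gets rank 5.
Ranks ≤ 3: {1, 1, 3, 3} → 4 values.

4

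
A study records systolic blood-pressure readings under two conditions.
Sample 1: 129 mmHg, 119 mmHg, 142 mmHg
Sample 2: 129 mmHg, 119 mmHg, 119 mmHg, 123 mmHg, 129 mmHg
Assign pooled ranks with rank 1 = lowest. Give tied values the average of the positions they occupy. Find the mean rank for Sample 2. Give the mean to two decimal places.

4.00

Sorted (ascending): 119, 119, 119, 123, 129, 129, 129, 142
The 3 values of 119 occupy positions 1–3 → average rank 2.
The 3 values of 129 occupy positions 5–7 → average rank 6.
Sample 2 values → pooled ranks: 129→6, 119→2, 119→2, 123→4, 129→6
Mean rank = (6 + 2 + 2 + 4 + 6) / 5 = 4.00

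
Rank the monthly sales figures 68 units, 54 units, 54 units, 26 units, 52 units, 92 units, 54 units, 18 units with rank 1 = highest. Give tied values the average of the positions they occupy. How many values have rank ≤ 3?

Sorted (descending): 92, 68, 54, 54, 54, 52, 26, 18
The 3 values of 54 occupy positions 3–5 → average rank 4.
Ranks ≤ 3: {1, 2} → 2 values.

2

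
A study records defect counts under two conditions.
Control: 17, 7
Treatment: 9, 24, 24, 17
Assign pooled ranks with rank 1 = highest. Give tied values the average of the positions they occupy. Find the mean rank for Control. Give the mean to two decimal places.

Sorted (descending): 24, 24, 17, 17, 9, 7
The 2 values of 24 occupy positions 1–2 → average rank (1+2)/2 = 1.5.
The 2 values of 17 occupy positions 3–4 → average rank (3+4)/2 = 3.5.
Control values → pooled ranks: 17→3.5, 7→6
Mean rank = (3.5 + 6) / 2 = 4.75

4.75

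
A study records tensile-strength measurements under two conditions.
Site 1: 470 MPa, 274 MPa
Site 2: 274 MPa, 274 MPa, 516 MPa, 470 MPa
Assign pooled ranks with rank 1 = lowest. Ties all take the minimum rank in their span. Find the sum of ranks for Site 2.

12

Sorted (ascending): 274, 274, 274, 470, 470, 516
The 3 values of 274 occupy positions 1–3 → each gets rank 1.
The 2 values of 470 occupy positions 4–5 → each gets rank 4.
Site 2 values → pooled ranks: 274→1, 274→1, 516→6, 470→4
Rank sum = 1 + 1 + 6 + 4 = 12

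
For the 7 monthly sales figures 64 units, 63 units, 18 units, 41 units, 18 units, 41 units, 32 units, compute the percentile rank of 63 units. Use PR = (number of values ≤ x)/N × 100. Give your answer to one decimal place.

N = 7.
Strictly below 63: 5. Equal to 63: 1.
PR = 6/7 × 100 = 85.7

85.7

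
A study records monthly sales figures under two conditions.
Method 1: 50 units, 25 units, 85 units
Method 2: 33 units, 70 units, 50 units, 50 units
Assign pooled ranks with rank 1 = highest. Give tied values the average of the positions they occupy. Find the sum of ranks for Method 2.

Sorted (descending): 85, 70, 50, 50, 50, 33, 25
The 3 values of 50 occupy positions 3–5 → average rank 4.
Method 2 values → pooled ranks: 33→6, 70→2, 50→4, 50→4
Rank sum = 6 + 2 + 4 + 4 = 16

16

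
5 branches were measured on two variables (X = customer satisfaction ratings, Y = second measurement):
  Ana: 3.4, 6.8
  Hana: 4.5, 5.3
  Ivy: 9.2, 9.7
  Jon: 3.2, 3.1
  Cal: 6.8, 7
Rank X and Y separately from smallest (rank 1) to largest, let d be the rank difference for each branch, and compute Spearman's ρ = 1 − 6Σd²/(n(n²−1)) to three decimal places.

0.900

Ranks of variable 1: 2, 3, 5, 1, 4
Ranks of variable 2: 3, 2, 5, 1, 4
d = r₁ − r₂: -1, 1, 0, 0, 0
d²: 1, 1, 0, 0, 0; Σd² = 2
ρ = 1 − 6·2/(5·24) = 1 − 12/120 = 0.900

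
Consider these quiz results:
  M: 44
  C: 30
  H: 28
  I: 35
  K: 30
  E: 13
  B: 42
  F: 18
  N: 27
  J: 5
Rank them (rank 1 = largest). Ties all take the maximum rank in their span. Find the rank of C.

Sorted (descending): 44, 42, 35, 30, 30, 28, 27, 18, 13, 5
The 2 values of 30 occupy positions 4–5 → each gets rank 5.
C has value 30 → rank 5.

5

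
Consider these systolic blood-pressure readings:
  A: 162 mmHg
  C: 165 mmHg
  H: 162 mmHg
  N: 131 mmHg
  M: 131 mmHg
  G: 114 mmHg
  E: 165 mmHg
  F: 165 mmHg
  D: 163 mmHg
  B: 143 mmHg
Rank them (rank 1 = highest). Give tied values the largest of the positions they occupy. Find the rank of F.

3

Sorted (descending): 165, 165, 165, 163, 162, 162, 143, 131, 131, 114
The 3 values of 165 occupy positions 1–3 → each gets rank 3.
The 2 values of 162 occupy positions 5–6 → each gets rank 6.
The 2 values of 131 occupy positions 8–9 → each gets rank 9.
F has value 165 mmHg → rank 3.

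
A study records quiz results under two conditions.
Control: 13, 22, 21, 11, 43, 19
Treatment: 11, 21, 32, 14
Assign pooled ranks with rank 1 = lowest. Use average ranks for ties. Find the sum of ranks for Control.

34

Sorted (ascending): 11, 11, 13, 14, 19, 21, 21, 22, 32, 43
The 2 values of 11 occupy positions 1–2 → average rank (1+2)/2 = 1.5.
The 2 values of 21 occupy positions 6–7 → average rank (6+7)/2 = 6.5.
Control values → pooled ranks: 13→3, 22→8, 21→6.5, 11→1.5, 43→10, 19→5
Rank sum = 3 + 8 + 6.5 + 1.5 + 10 + 5 = 34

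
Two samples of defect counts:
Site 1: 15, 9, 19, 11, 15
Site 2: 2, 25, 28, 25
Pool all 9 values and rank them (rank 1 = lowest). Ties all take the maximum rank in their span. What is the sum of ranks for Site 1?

Sorted (ascending): 2, 9, 11, 15, 15, 19, 25, 25, 28
The 2 values of 15 occupy positions 4–5 → each gets rank 5.
The 2 values of 25 occupy positions 7–8 → each gets rank 8.
Site 1 values → pooled ranks: 15→5, 9→2, 19→6, 11→3, 15→5
Rank sum = 5 + 2 + 6 + 3 + 5 = 21

21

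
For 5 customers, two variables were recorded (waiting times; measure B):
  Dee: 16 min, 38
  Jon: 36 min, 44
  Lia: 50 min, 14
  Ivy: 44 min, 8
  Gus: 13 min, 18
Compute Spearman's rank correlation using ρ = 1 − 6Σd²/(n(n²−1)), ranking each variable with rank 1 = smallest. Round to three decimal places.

-0.500

Ranks of variable 1: 2, 3, 5, 4, 1
Ranks of variable 2: 4, 5, 2, 1, 3
d = r₁ − r₂: -2, -2, 3, 3, -2
d²: 4, 4, 9, 9, 4; Σd² = 30
ρ = 1 − 6·30/(5·24) = 1 − 180/120 = -0.500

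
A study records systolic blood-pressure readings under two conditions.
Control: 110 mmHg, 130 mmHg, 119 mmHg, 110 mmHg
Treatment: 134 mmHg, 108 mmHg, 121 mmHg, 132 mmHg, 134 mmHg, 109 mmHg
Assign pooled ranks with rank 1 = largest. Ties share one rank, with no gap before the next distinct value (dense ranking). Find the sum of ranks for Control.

Sorted (descending): 134, 134, 132, 130, 121, 119, 110, 110, 109, 108
The 2 values of 134 share dense rank 1.
The 2 values of 110 share dense rank 6.
Remaining distinct values take the next consecutive integers.
Control values → pooled ranks: 110→6, 130→3, 119→5, 110→6
Rank sum = 6 + 3 + 5 + 6 = 20

20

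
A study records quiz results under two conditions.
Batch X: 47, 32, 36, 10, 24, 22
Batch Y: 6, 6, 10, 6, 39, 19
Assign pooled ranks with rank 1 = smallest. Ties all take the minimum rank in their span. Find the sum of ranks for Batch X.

Sorted (ascending): 6, 6, 6, 10, 10, 19, 22, 24, 32, 36, 39, 47
The 3 values of 6 occupy positions 1–3 → each gets rank 1.
The 2 values of 10 occupy positions 4–5 → each gets rank 4.
Batch X values → pooled ranks: 47→12, 32→9, 36→10, 10→4, 24→8, 22→7
Rank sum = 12 + 9 + 10 + 4 + 8 + 7 = 50

50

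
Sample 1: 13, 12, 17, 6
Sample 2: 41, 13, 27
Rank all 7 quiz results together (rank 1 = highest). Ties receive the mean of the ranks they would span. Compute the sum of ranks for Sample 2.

7.5

Sorted (descending): 41, 27, 17, 13, 13, 12, 6
The 2 values of 13 occupy positions 4–5 → average rank (4+5)/2 = 4.5.
Sample 2 values → pooled ranks: 41→1, 13→4.5, 27→2
Rank sum = 1 + 4.5 + 2 = 7.5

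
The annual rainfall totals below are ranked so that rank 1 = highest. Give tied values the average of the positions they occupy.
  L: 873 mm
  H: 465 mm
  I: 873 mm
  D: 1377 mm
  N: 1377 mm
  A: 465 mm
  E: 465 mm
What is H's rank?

6

Sorted (descending): 1377, 1377, 873, 873, 465, 465, 465
The 2 values of 1377 occupy positions 1–2 → average rank (1+2)/2 = 1.5.
The 2 values of 873 occupy positions 3–4 → average rank (3+4)/2 = 3.5.
The 3 values of 465 occupy positions 5–7 → average rank 6.
H has value 465 mm → rank 6.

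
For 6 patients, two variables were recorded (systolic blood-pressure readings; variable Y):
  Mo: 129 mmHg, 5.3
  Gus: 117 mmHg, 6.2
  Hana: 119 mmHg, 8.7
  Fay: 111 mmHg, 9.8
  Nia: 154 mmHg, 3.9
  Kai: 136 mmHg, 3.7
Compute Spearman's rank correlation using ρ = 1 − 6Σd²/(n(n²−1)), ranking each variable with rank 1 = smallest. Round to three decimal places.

-0.886

Ranks of variable 1: 4, 2, 3, 1, 6, 5
Ranks of variable 2: 3, 4, 5, 6, 2, 1
d = r₁ − r₂: 1, -2, -2, -5, 4, 4
d²: 1, 4, 4, 25, 16, 16; Σd² = 66
ρ = 1 − 6·66/(6·35) = 1 − 396/210 = -0.886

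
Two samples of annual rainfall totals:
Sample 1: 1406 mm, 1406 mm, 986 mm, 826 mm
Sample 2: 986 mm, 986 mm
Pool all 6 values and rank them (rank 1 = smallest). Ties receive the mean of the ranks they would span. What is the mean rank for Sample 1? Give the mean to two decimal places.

Sorted (ascending): 826, 986, 986, 986, 1406, 1406
The 3 values of 986 occupy positions 2–4 → average rank 3.
The 2 values of 1406 occupy positions 5–6 → average rank (5+6)/2 = 5.5.
Sample 1 values → pooled ranks: 1406→5.5, 1406→5.5, 986→3, 826→1
Mean rank = (5.5 + 5.5 + 3 + 1) / 4 = 3.75

3.75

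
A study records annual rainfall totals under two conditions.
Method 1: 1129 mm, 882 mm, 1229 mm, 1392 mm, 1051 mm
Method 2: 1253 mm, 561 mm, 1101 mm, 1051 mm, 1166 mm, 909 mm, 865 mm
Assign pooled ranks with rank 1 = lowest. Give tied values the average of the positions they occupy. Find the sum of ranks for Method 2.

Sorted (ascending): 561, 865, 882, 909, 1051, 1051, 1101, 1129, 1166, 1229, 1253, 1392
The 2 values of 1051 occupy positions 5–6 → average rank (5+6)/2 = 5.5.
Method 2 values → pooled ranks: 1253→11, 561→1, 1101→7, 1051→5.5, 1166→9, 909→4, 865→2
Rank sum = 11 + 1 + 7 + 5.5 + 9 + 4 + 2 = 39.5

39.5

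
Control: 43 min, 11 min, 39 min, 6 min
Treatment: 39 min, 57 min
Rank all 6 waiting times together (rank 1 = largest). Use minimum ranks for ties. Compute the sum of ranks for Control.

16

Sorted (descending): 57, 43, 39, 39, 11, 6
The 2 values of 39 occupy positions 3–4 → each gets rank 3.
Control values → pooled ranks: 43→2, 11→5, 39→3, 6→6
Rank sum = 2 + 5 + 3 + 6 = 16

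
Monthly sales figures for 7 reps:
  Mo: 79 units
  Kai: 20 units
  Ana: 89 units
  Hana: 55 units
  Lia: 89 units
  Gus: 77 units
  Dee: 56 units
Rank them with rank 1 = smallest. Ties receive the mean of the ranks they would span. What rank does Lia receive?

6.5

Sorted (ascending): 20, 55, 56, 77, 79, 89, 89
The 2 values of 89 occupy positions 6–7 → average rank (6+7)/2 = 6.5.
Lia has value 89 units → rank 6.5.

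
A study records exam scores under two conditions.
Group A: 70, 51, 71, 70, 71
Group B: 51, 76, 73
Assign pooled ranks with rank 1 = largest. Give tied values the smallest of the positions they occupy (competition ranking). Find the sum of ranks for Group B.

Sorted (descending): 76, 73, 71, 71, 70, 70, 51, 51
The 2 values of 71 occupy positions 3–4 → each gets rank 3.
The 2 values of 70 occupy positions 5–6 → each gets rank 5.
The 2 values of 51 occupy positions 7–8 → each gets rank 7.
Group B values → pooled ranks: 51→7, 76→1, 73→2
Rank sum = 7 + 1 + 2 = 10

10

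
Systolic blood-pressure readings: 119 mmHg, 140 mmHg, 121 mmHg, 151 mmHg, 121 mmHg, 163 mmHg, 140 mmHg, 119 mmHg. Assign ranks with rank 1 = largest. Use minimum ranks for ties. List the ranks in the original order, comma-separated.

Sorted (descending): 163, 151, 140, 140, 121, 121, 119, 119
The 2 values of 140 occupy positions 3–4 → each gets rank 3.
The 2 values of 121 occupy positions 5–6 → each gets rank 5.
The 2 values of 119 occupy positions 7–8 → each gets rank 7.

7, 3, 5, 2, 5, 1, 3, 7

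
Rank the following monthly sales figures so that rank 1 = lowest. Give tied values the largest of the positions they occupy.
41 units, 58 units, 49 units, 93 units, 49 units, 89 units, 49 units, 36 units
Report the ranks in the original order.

2, 6, 5, 8, 5, 7, 5, 1

Sorted (ascending): 36, 41, 49, 49, 49, 58, 89, 93
The 3 values of 49 occupy positions 3–5 → each gets rank 5.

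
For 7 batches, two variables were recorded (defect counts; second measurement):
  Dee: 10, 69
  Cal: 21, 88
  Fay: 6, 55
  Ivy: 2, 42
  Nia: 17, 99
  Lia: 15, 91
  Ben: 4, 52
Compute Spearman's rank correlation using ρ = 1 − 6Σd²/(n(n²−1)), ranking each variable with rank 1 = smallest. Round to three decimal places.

0.893

Ranks of variable 1: 4, 7, 3, 1, 6, 5, 2
Ranks of variable 2: 4, 5, 3, 1, 7, 6, 2
d = r₁ − r₂: 0, 2, 0, 0, -1, -1, 0
d²: 0, 4, 0, 0, 1, 1, 0; Σd² = 6
ρ = 1 − 6·6/(7·48) = 1 − 36/336 = 0.893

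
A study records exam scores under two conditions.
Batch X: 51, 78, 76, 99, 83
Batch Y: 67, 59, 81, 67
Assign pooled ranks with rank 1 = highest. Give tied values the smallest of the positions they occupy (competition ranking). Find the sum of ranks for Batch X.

Sorted (descending): 99, 83, 81, 78, 76, 67, 67, 59, 51
The 2 values of 67 occupy positions 6–7 → each gets rank 6.
Batch X values → pooled ranks: 51→9, 78→4, 76→5, 99→1, 83→2
Rank sum = 9 + 4 + 5 + 1 + 2 = 21

21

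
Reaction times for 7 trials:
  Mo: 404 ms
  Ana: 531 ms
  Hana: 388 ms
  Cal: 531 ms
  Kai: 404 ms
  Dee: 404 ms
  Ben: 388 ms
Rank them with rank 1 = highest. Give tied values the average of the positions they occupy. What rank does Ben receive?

6.5

Sorted (descending): 531, 531, 404, 404, 404, 388, 388
The 2 values of 531 occupy positions 1–2 → average rank (1+2)/2 = 1.5.
The 3 values of 404 occupy positions 3–5 → average rank 4.
The 2 values of 388 occupy positions 6–7 → average rank (6+7)/2 = 6.5.
Ben has value 388 ms → rank 6.5.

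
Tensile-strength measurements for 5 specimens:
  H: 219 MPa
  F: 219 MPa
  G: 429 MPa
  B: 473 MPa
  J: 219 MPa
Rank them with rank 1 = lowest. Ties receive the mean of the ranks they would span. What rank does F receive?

2

Sorted (ascending): 219, 219, 219, 429, 473
The 3 values of 219 occupy positions 1–3 → average rank 2.
F has value 219 MPa → rank 2.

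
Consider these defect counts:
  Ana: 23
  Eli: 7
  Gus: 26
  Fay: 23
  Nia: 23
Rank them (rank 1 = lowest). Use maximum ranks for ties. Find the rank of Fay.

4

Sorted (ascending): 7, 23, 23, 23, 26
The 3 values of 23 occupy positions 2–4 → each gets rank 4.
Fay has value 23 → rank 4.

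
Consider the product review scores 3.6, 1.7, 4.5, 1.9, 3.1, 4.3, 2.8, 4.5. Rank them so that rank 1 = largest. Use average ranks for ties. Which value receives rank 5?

Sorted (descending): 4.5, 4.5, 4.3, 3.6, 3.1, 2.8, 1.9, 1.7
The 2 values of 4.5 occupy positions 1–2 → average rank (1+2)/2 = 1.5.
Rank 5 → value 3.1.

3.1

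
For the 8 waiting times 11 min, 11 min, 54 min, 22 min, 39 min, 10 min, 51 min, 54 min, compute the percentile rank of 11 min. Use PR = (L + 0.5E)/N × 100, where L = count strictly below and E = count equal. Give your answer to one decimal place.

25.0

N = 8.
Strictly below 11: 1. Equal to 11: 2.
PR = (1 + 0.5·2)/8 × 100 = 25.0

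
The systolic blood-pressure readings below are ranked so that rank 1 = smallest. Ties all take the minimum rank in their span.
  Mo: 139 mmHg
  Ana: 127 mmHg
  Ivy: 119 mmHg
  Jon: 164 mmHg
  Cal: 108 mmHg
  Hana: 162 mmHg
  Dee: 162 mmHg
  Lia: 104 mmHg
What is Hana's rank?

6

Sorted (ascending): 104, 108, 119, 127, 139, 162, 162, 164
The 2 values of 162 occupy positions 6–7 → each gets rank 6.
Hana has value 162 mmHg → rank 6.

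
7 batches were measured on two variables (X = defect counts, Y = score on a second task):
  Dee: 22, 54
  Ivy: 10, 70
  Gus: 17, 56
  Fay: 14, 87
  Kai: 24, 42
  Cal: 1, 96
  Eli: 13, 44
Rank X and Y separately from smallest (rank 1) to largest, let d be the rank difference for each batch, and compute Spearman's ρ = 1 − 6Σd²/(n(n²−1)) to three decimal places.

Ranks of variable 1: 6, 2, 5, 4, 7, 1, 3
Ranks of variable 2: 3, 5, 4, 6, 1, 7, 2
d = r₁ − r₂: 3, -3, 1, -2, 6, -6, 1
d²: 9, 9, 1, 4, 36, 36, 1; Σd² = 96
ρ = 1 − 6·96/(7·48) = 1 − 576/336 = -0.714

-0.714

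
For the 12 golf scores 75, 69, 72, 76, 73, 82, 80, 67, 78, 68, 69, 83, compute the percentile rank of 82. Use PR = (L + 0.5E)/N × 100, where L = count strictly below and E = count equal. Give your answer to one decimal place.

87.5

N = 12.
Strictly below 82: 10. Equal to 82: 1.
PR = (10 + 0.5·1)/12 × 100 = 87.5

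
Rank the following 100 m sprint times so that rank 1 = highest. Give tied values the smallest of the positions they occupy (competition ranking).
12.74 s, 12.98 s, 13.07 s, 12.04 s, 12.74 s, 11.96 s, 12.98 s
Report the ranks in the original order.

Sorted (descending): 13.07, 12.98, 12.98, 12.74, 12.74, 12.04, 11.96
The 2 values of 12.98 occupy positions 2–3 → each gets rank 2.
The 2 values of 12.74 occupy positions 4–5 → each gets rank 4.

4, 2, 1, 6, 4, 7, 2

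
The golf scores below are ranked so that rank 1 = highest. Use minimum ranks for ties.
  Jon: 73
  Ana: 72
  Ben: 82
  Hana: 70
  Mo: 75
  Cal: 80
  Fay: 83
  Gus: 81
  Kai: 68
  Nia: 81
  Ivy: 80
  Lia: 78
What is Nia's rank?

3

Sorted (descending): 83, 82, 81, 81, 80, 80, 78, 75, 73, 72, 70, 68
The 2 values of 81 occupy positions 3–4 → each gets rank 3.
The 2 values of 80 occupy positions 5–6 → each gets rank 5.
Nia has value 81 → rank 3.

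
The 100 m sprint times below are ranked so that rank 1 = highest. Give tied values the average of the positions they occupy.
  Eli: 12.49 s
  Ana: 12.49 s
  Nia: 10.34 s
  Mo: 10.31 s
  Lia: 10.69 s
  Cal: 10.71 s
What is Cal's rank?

Sorted (descending): 12.49, 12.49, 10.71, 10.69, 10.34, 10.31
The 2 values of 12.49 occupy positions 1–2 → average rank (1+2)/2 = 1.5.
Cal has value 10.71 s → rank 3.

3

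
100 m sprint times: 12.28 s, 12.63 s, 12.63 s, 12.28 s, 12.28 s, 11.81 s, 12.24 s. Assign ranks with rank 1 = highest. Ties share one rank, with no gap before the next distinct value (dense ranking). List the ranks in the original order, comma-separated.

Sorted (descending): 12.63, 12.63, 12.28, 12.28, 12.28, 12.24, 11.81
The 2 values of 12.63 share dense rank 1.
The 3 values of 12.28 share dense rank 2.
Remaining distinct values take the next consecutive integers.

2, 1, 1, 2, 2, 4, 3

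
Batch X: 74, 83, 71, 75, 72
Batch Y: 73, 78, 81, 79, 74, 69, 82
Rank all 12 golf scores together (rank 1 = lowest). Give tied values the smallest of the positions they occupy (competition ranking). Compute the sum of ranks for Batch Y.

Sorted (ascending): 69, 71, 72, 73, 74, 74, 75, 78, 79, 81, 82, 83
The 2 values of 74 occupy positions 5–6 → each gets rank 5.
Batch Y values → pooled ranks: 73→4, 78→8, 81→10, 79→9, 74→5, 69→1, 82→11
Rank sum = 4 + 8 + 10 + 9 + 5 + 1 + 11 = 48

48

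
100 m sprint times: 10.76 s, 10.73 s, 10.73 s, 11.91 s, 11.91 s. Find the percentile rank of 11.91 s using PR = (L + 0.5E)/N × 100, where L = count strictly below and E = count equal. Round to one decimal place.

N = 5.
Strictly below 11.91: 3. Equal to 11.91: 2.
PR = (3 + 0.5·2)/5 × 100 = 80.0

80.0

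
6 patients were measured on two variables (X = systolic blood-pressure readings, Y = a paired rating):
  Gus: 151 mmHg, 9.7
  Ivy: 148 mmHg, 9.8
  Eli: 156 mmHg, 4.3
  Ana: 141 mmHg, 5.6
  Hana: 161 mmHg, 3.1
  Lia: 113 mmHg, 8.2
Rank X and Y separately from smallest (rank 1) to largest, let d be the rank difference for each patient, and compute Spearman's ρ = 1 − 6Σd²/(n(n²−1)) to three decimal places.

-0.543

Ranks of variable 1: 4, 3, 5, 2, 6, 1
Ranks of variable 2: 5, 6, 2, 3, 1, 4
d = r₁ − r₂: -1, -3, 3, -1, 5, -3
d²: 1, 9, 9, 1, 25, 9; Σd² = 54
ρ = 1 − 6·54/(6·35) = 1 − 324/210 = -0.543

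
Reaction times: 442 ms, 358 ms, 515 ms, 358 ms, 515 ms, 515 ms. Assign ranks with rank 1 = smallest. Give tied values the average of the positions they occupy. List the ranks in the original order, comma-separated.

Sorted (ascending): 358, 358, 442, 515, 515, 515
The 2 values of 358 occupy positions 1–2 → average rank (1+2)/2 = 1.5.
The 3 values of 515 occupy positions 4–6 → average rank 5.

3, 1.5, 5, 1.5, 5, 5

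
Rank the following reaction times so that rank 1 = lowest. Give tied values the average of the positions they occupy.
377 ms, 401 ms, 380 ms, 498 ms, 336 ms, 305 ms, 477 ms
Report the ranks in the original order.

Sorted (ascending): 305, 336, 377, 380, 401, 477, 498
No ties — each value takes its position as its rank.

3, 5, 4, 7, 2, 1, 6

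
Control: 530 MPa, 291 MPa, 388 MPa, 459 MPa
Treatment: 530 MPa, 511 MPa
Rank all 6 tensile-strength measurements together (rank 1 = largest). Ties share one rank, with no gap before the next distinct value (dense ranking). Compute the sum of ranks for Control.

Sorted (descending): 530, 530, 511, 459, 388, 291
The 2 values of 530 share dense rank 1.
Remaining distinct values take the next consecutive integers.
Control values → pooled ranks: 530→1, 291→5, 388→4, 459→3
Rank sum = 1 + 5 + 4 + 3 = 13

13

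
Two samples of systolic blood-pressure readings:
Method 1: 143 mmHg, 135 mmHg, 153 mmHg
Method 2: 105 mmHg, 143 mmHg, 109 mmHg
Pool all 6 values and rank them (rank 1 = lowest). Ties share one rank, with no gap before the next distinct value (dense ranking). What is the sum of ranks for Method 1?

12

Sorted (ascending): 105, 109, 135, 143, 143, 153
The 2 values of 143 share dense rank 4.
Remaining distinct values take the next consecutive integers.
Method 1 values → pooled ranks: 143→4, 135→3, 153→5
Rank sum = 4 + 3 + 5 = 12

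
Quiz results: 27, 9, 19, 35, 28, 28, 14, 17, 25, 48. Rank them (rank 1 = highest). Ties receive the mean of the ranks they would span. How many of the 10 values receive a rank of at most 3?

Sorted (descending): 48, 35, 28, 28, 27, 25, 19, 17, 14, 9
The 2 values of 28 occupy positions 3–4 → average rank (3+4)/2 = 3.5.
Ranks ≤ 3: {1, 2} → 2 values.

2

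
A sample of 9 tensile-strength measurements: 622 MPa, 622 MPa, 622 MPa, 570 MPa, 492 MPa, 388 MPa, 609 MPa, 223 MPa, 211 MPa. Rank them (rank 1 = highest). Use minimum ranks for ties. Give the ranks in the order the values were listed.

Sorted (descending): 622, 622, 622, 609, 570, 492, 388, 223, 211
The 3 values of 622 occupy positions 1–3 → each gets rank 1.

1, 1, 1, 5, 6, 7, 4, 8, 9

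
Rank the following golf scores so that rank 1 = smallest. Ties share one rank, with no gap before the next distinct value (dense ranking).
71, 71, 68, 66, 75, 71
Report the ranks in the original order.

Sorted (ascending): 66, 68, 71, 71, 71, 75
The 3 values of 71 share dense rank 3.
Remaining distinct values take the next consecutive integers.

3, 3, 2, 1, 4, 3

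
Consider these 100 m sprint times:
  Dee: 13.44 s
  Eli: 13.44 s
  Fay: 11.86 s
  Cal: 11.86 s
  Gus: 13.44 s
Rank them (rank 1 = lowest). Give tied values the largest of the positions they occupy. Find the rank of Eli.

5

Sorted (ascending): 11.86, 11.86, 13.44, 13.44, 13.44
The 2 values of 11.86 occupy positions 1–2 → each gets rank 2.
The 3 values of 13.44 occupy positions 3–5 → each gets rank 5.
Eli has value 13.44 s → rank 5.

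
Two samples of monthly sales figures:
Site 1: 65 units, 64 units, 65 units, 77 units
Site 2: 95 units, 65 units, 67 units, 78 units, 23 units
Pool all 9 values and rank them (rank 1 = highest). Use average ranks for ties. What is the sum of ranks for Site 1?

Sorted (descending): 95, 78, 77, 67, 65, 65, 65, 64, 23
The 3 values of 65 occupy positions 5–7 → average rank 6.
Site 1 values → pooled ranks: 65→6, 64→8, 65→6, 77→3
Rank sum = 6 + 8 + 6 + 3 = 23

23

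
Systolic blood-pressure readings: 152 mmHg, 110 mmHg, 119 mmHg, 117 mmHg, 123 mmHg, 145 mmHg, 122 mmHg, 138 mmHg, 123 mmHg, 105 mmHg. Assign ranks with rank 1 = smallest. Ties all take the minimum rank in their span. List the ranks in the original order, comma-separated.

10, 2, 4, 3, 6, 9, 5, 8, 6, 1

Sorted (ascending): 105, 110, 117, 119, 122, 123, 123, 138, 145, 152
The 2 values of 123 occupy positions 6–7 → each gets rank 6.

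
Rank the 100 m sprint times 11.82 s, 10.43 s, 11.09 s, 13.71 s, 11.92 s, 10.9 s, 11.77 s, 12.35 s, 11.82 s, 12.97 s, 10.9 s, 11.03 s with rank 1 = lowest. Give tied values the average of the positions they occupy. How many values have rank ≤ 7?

6

Sorted (ascending): 10.43, 10.9, 10.9, 11.03, 11.09, 11.77, 11.82, 11.82, 11.92, 12.35, 12.97, 13.71
The 2 values of 10.9 occupy positions 2–3 → average rank (2+3)/2 = 2.5.
The 2 values of 11.82 occupy positions 7–8 → average rank (7+8)/2 = 7.5.
Ranks ≤ 7: {1, 2.5, 2.5, 4, 5, 6} → 6 values.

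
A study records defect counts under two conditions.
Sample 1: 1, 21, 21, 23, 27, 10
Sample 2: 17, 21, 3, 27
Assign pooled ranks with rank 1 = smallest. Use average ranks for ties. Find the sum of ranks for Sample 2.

21.5

Sorted (ascending): 1, 3, 10, 17, 21, 21, 21, 23, 27, 27
The 3 values of 21 occupy positions 5–7 → average rank 6.
The 2 values of 27 occupy positions 9–10 → average rank (9+10)/2 = 9.5.
Sample 2 values → pooled ranks: 17→4, 21→6, 3→2, 27→9.5
Rank sum = 4 + 6 + 2 + 9.5 = 21.5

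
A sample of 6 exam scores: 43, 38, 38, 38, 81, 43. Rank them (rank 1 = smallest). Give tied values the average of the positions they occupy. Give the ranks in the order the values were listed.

4.5, 2, 2, 2, 6, 4.5

Sorted (ascending): 38, 38, 38, 43, 43, 81
The 3 values of 38 occupy positions 1–3 → average rank 2.
The 2 values of 43 occupy positions 4–5 → average rank (4+5)/2 = 4.5.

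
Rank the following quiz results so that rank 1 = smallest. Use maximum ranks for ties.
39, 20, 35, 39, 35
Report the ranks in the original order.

5, 1, 3, 5, 3

Sorted (ascending): 20, 35, 35, 39, 39
The 2 values of 35 occupy positions 2–3 → each gets rank 3.
The 2 values of 39 occupy positions 4–5 → each gets rank 5.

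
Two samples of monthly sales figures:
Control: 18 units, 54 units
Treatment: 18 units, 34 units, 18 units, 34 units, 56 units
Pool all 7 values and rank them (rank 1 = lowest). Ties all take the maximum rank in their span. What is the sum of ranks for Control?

Sorted (ascending): 18, 18, 18, 34, 34, 54, 56
The 3 values of 18 occupy positions 1–3 → each gets rank 3.
The 2 values of 34 occupy positions 4–5 → each gets rank 5.
Control values → pooled ranks: 18→3, 54→6
Rank sum = 3 + 6 = 9

9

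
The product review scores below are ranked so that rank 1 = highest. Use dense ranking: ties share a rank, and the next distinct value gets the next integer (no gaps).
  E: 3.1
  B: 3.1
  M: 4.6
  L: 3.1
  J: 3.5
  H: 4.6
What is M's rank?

1

Sorted (descending): 4.6, 4.6, 3.5, 3.1, 3.1, 3.1
The 2 values of 4.6 share dense rank 1.
The 3 values of 3.1 share dense rank 3.
Remaining distinct values take the next consecutive integers.
M has value 4.6 → rank 1.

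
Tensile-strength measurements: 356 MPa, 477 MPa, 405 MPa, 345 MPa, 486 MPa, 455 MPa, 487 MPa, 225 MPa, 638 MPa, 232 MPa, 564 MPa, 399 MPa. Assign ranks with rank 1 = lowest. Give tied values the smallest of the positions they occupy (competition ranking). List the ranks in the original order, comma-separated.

4, 8, 6, 3, 9, 7, 10, 1, 12, 2, 11, 5

Sorted (ascending): 225, 232, 345, 356, 399, 405, 455, 477, 486, 487, 564, 638
No ties — each value takes its position as its rank.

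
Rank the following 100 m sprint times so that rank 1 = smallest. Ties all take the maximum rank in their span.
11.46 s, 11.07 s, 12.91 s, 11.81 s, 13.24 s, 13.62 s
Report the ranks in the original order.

2, 1, 4, 3, 5, 6

Sorted (ascending): 11.07, 11.46, 11.81, 12.91, 13.24, 13.62
No ties — each value takes its position as its rank.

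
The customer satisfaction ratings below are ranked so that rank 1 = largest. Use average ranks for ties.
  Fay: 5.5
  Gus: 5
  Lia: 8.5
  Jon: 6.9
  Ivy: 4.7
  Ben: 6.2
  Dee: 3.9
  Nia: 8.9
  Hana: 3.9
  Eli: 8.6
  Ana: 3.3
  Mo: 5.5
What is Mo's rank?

6.5

Sorted (descending): 8.9, 8.6, 8.5, 6.9, 6.2, 5.5, 5.5, 5, 4.7, 3.9, 3.9, 3.3
The 2 values of 5.5 occupy positions 6–7 → average rank (6+7)/2 = 6.5.
The 2 values of 3.9 occupy positions 10–11 → average rank (10+11)/2 = 10.5.
Mo has value 5.5 → rank 6.5.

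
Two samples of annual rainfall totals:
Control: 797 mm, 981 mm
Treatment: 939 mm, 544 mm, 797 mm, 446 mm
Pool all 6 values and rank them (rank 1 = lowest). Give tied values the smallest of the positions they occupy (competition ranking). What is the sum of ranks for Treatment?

11

Sorted (ascending): 446, 544, 797, 797, 939, 981
The 2 values of 797 occupy positions 3–4 → each gets rank 3.
Treatment values → pooled ranks: 939→5, 544→2, 797→3, 446→1
Rank sum = 5 + 2 + 3 + 1 = 11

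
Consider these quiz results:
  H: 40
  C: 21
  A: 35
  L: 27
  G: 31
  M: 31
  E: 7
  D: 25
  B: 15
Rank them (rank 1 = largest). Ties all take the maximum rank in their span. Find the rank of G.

4

Sorted (descending): 40, 35, 31, 31, 27, 25, 21, 15, 7
The 2 values of 31 occupy positions 3–4 → each gets rank 4.
G has value 31 → rank 4.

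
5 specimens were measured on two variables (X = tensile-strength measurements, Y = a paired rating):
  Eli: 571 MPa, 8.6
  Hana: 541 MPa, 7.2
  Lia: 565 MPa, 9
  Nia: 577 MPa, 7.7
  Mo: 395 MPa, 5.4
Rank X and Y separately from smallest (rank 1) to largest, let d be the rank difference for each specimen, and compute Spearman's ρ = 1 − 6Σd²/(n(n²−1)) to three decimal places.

0.600

Ranks of variable 1: 4, 2, 3, 5, 1
Ranks of variable 2: 4, 2, 5, 3, 1
d = r₁ − r₂: 0, 0, -2, 2, 0
d²: 0, 0, 4, 4, 0; Σd² = 8
ρ = 1 − 6·8/(5·24) = 1 − 48/120 = 0.600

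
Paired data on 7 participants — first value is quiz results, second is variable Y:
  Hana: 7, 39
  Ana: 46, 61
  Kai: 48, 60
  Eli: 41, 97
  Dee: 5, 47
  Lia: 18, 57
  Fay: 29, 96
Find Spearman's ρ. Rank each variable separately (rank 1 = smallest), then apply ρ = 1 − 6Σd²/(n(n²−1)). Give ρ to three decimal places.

0.643

Ranks of variable 1: 2, 6, 7, 5, 1, 3, 4
Ranks of variable 2: 1, 5, 4, 7, 2, 3, 6
d = r₁ − r₂: 1, 1, 3, -2, -1, 0, -2
d²: 1, 1, 9, 4, 1, 0, 4; Σd² = 20
ρ = 1 − 6·20/(7·48) = 1 − 120/336 = 0.643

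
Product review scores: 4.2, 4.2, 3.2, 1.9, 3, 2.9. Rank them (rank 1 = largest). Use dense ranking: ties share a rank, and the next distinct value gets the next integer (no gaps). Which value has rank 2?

3.2

Sorted (descending): 4.2, 4.2, 3.2, 3, 2.9, 1.9
The 2 values of 4.2 share dense rank 1.
Remaining distinct values take the next consecutive integers.
Rank 2 → value 3.2.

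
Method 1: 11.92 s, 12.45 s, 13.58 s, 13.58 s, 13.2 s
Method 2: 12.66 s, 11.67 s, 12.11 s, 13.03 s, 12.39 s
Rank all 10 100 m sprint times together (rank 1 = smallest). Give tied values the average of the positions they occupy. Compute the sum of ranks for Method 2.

Sorted (ascending): 11.67, 11.92, 12.11, 12.39, 12.45, 12.66, 13.03, 13.2, 13.58, 13.58
The 2 values of 13.58 occupy positions 9–10 → average rank (9+10)/2 = 9.5.
Method 2 values → pooled ranks: 12.66→6, 11.67→1, 12.11→3, 13.03→7, 12.39→4
Rank sum = 6 + 1 + 3 + 7 + 4 = 21

21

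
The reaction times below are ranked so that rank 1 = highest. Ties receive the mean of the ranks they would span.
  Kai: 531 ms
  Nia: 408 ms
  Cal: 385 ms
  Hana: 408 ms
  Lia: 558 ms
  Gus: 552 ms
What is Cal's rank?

6

Sorted (descending): 558, 552, 531, 408, 408, 385
The 2 values of 408 occupy positions 4–5 → average rank (4+5)/2 = 4.5.
Cal has value 385 ms → rank 6.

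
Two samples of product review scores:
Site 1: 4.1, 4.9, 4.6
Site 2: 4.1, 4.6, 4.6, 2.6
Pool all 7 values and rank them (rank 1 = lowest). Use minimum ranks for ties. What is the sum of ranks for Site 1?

Sorted (ascending): 2.6, 4.1, 4.1, 4.6, 4.6, 4.6, 4.9
The 2 values of 4.1 occupy positions 2–3 → each gets rank 2.
The 3 values of 4.6 occupy positions 4–6 → each gets rank 4.
Site 1 values → pooled ranks: 4.1→2, 4.9→7, 4.6→4
Rank sum = 2 + 7 + 4 = 13

13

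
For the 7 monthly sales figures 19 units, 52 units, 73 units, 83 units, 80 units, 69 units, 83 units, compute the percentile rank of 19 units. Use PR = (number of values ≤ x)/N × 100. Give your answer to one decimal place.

N = 7.
Strictly below 19: 0. Equal to 19: 1.
PR = 1/7 × 100 = 14.3

14.3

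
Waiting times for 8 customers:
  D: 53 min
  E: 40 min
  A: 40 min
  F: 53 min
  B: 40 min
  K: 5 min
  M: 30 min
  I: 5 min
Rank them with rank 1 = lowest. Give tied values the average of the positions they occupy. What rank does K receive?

Sorted (ascending): 5, 5, 30, 40, 40, 40, 53, 53
The 2 values of 5 occupy positions 1–2 → average rank (1+2)/2 = 1.5.
The 3 values of 40 occupy positions 4–6 → average rank 5.
The 2 values of 53 occupy positions 7–8 → average rank (7+8)/2 = 7.5.
K has value 5 min → rank 1.5.

1.5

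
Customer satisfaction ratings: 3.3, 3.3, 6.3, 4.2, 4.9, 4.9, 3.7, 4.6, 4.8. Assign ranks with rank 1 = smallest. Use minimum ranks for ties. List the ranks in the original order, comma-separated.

Sorted (ascending): 3.3, 3.3, 3.7, 4.2, 4.6, 4.8, 4.9, 4.9, 6.3
The 2 values of 3.3 occupy positions 1–2 → each gets rank 1.
The 2 values of 4.9 occupy positions 7–8 → each gets rank 7.

1, 1, 9, 4, 7, 7, 3, 5, 6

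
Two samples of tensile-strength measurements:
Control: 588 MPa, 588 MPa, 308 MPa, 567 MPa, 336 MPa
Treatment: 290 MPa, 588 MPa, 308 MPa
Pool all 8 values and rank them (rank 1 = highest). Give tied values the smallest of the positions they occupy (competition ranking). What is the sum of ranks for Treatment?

15

Sorted (descending): 588, 588, 588, 567, 336, 308, 308, 290
The 3 values of 588 occupy positions 1–3 → each gets rank 1.
The 2 values of 308 occupy positions 6–7 → each gets rank 6.
Treatment values → pooled ranks: 290→8, 588→1, 308→6
Rank sum = 8 + 1 + 6 = 15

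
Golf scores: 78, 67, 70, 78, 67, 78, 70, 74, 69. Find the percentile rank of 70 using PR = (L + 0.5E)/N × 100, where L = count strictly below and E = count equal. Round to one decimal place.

44.4

N = 9.
Strictly below 70: 3. Equal to 70: 2.
PR = (3 + 0.5·2)/9 × 100 = 44.4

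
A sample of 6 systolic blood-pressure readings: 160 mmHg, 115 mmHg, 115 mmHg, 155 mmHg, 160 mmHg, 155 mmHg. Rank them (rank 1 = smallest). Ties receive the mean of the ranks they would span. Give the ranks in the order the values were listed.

Sorted (ascending): 115, 115, 155, 155, 160, 160
The 2 values of 115 occupy positions 1–2 → average rank (1+2)/2 = 1.5.
The 2 values of 155 occupy positions 3–4 → average rank (3+4)/2 = 3.5.
The 2 values of 160 occupy positions 5–6 → average rank (5+6)/2 = 5.5.

5.5, 1.5, 1.5, 3.5, 5.5, 3.5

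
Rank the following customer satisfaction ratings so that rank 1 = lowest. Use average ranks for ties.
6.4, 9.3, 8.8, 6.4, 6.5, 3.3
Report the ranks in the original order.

Sorted (ascending): 3.3, 6.4, 6.4, 6.5, 8.8, 9.3
The 2 values of 6.4 occupy positions 2–3 → average rank (2+3)/2 = 2.5.

2.5, 6, 5, 2.5, 4, 1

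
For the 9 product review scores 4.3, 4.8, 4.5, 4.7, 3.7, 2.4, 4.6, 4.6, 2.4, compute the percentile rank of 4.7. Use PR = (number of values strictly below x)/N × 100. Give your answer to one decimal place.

77.8

N = 9.
Strictly below 4.7: 7. Equal to 4.7: 1.
PR = 7/9 × 100 = 77.8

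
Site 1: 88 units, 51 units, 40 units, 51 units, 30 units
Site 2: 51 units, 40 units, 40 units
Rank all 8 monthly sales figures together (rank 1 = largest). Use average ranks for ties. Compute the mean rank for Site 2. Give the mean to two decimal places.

Sorted (descending): 88, 51, 51, 51, 40, 40, 40, 30
The 3 values of 51 occupy positions 2–4 → average rank 3.
The 3 values of 40 occupy positions 5–7 → average rank 6.
Site 2 values → pooled ranks: 51→3, 40→6, 40→6
Mean rank = (3 + 6 + 6) / 3 = 5.00

5.00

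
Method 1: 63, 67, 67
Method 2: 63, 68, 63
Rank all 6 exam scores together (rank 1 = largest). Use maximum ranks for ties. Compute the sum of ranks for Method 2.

Sorted (descending): 68, 67, 67, 63, 63, 63
The 2 values of 67 occupy positions 2–3 → each gets rank 3.
The 3 values of 63 occupy positions 4–6 → each gets rank 6.
Method 2 values → pooled ranks: 63→6, 68→1, 63→6
Rank sum = 6 + 1 + 6 = 13

13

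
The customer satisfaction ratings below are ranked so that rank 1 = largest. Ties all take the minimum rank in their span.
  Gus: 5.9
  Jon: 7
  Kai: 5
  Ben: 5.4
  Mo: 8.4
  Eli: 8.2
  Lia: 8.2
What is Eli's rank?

Sorted (descending): 8.4, 8.2, 8.2, 7, 5.9, 5.4, 5
The 2 values of 8.2 occupy positions 2–3 → each gets rank 2.
Eli has value 8.2 → rank 2.

2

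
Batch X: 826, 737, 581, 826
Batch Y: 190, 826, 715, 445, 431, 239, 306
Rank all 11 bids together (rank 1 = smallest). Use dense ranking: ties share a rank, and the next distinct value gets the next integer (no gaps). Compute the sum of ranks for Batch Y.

31

Sorted (ascending): 190, 239, 306, 431, 445, 581, 715, 737, 826, 826, 826
The 3 values of 826 share dense rank 9.
Remaining distinct values take the next consecutive integers.
Batch Y values → pooled ranks: 190→1, 826→9, 715→7, 445→5, 431→4, 239→2, 306→3
Rank sum = 1 + 9 + 7 + 5 + 4 + 2 + 3 = 31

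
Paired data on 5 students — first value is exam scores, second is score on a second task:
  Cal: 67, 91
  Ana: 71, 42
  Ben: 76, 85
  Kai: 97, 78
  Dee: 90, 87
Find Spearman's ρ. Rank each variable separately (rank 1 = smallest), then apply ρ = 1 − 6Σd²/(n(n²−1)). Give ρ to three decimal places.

Ranks of variable 1: 1, 2, 3, 5, 4
Ranks of variable 2: 5, 1, 3, 2, 4
d = r₁ − r₂: -4, 1, 0, 3, 0
d²: 16, 1, 0, 9, 0; Σd² = 26
ρ = 1 − 6·26/(5·24) = 1 − 156/120 = -0.300

-0.300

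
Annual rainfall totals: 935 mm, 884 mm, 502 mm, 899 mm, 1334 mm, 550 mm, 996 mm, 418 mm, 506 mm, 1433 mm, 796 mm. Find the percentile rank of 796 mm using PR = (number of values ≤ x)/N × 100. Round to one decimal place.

N = 11.
Strictly below 796: 4. Equal to 796: 1.
PR = 5/11 × 100 = 45.5

45.5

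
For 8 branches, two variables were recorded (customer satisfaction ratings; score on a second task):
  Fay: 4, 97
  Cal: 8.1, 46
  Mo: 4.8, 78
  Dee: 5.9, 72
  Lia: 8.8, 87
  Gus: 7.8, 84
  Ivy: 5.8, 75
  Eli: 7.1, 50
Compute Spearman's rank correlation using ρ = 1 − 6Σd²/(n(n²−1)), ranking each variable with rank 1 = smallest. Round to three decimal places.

Ranks of variable 1: 1, 7, 2, 4, 8, 6, 3, 5
Ranks of variable 2: 8, 1, 5, 3, 7, 6, 4, 2
d = r₁ − r₂: -7, 6, -3, 1, 1, 0, -1, 3
d²: 49, 36, 9, 1, 1, 0, 1, 9; Σd² = 106
ρ = 1 − 6·106/(8·63) = 1 − 636/504 = -0.262

-0.262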